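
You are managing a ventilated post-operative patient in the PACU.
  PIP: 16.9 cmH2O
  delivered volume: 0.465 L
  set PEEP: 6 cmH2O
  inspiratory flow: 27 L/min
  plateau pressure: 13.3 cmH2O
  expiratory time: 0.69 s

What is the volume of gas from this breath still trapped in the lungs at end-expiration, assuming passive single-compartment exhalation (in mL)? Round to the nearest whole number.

Flow: 27 L/min ÷ 60 = 0.45 L/s.
R = (PIP − Pplat)/V̇ = (16.9 − 13.3) / 0.45 = 3.6/0.45 = 8.0 cmH2O·s/L.
C = Vt/(Pplat − PEEP) = 465.0 / (13.3 − 6) = 465.0/7.3 = 63.699 mL/cmH2O.
τ = R × C = 8.0 × 0.0637 L/cmH2O = 0.5096 s.
Fraction remaining = e^(−Te/τ) = e^(−0.69/0.5096) = 0.2582.
Trapped volume = 465.0 × 0.2582 = 120.06 mL.

120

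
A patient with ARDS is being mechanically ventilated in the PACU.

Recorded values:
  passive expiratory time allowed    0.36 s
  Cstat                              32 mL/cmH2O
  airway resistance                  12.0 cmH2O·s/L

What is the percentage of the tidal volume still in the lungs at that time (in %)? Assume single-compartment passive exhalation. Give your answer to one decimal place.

39.2

τ = R × C = 12.0 × 32 mL/cmH2O = 12.0 × 0.032 L/cmH2O = 0.384 s.
Passive exhalation: V(t)/V₀ = e^(−t/τ) = e^(−0.36/0.384) = 0.3916.
Fraction remaining = 0.3916 → 39.16%.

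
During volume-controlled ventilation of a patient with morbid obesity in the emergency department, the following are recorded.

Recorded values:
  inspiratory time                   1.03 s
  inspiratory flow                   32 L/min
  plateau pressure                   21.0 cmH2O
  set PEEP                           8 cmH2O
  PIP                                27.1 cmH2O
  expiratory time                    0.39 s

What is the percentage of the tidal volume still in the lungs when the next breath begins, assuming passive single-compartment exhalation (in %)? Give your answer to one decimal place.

Flow: 32 L/min ÷ 60 = 0.5333 L/s.
Vt = flow × Ti = 0.5333 L/s × 1.03 s × 1000 mL/L = 549.3 mL.
R = (PIP − Pplat)/V̇ = (27.1 − 21.0) / 0.5333 = 6.1/0.5333 = 11.438 cmH2O·s/L.
C = Vt/(Pplat − PEEP) = 549.3 / (21.0 − 8) = 549.3/13.0 = 42.254 mL/cmH2O.
τ = R × C = 11.438 × 0.04225 L/cmH2O = 0.4833 s.
Fraction remaining at end-expiration = e^(−Te/τ) = e^(−0.39/0.4833) = 0.4462 → 44.62%.

44.6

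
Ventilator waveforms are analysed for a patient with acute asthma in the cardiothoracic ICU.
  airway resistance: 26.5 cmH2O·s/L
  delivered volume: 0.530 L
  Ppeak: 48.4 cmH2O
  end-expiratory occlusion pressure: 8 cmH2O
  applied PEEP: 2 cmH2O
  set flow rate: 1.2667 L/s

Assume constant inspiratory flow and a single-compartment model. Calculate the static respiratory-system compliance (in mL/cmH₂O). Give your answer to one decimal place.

Total PEEP = 8 cmH2O (set 2 + intrinsic 6); this is the baseline alveolar pressure.
Equation of motion (constant flow): PIP = Vt/C + R·V̇ + PEEP.
Vt/C = PIP − R·V̇ − PEEP = 48.4 − 26.5×1.2667 − 8 = 48.4 − 33.568 − 8 = 6.832 cmH2O.
C = Vt / 6.832 = 530 / 6.832 = 77.576 mL/cmH2O.

77.6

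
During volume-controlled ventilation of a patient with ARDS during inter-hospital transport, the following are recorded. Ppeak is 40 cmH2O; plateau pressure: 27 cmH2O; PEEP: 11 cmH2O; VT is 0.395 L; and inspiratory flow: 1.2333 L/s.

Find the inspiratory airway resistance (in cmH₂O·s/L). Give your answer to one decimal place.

10.5

Raw = (PIP − Pplat) / flow = (40 − 27) / 1.2333 = 13.0 / 1.2333 = 10.541 cmH2O·s/L.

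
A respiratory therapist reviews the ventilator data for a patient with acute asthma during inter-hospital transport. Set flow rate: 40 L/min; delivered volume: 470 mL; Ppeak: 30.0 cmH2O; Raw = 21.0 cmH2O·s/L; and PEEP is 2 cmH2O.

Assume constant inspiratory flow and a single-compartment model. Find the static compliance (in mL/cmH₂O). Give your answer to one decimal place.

33.6

Flow: 40 L/min ÷ 60 = 0.6667 L/s.
Equation of motion (constant flow): PIP = Vt/C + R·V̇ + PEEP.
Vt/C = PIP − R·V̇ − PEEP = 30.0 − 21.0×0.6667 − 2 = 30.0 − 14.001 − 2 = 13.999 cmH2O.
C = Vt / 13.999 = 470 / 13.999 = 33.574 mL/cmH2O.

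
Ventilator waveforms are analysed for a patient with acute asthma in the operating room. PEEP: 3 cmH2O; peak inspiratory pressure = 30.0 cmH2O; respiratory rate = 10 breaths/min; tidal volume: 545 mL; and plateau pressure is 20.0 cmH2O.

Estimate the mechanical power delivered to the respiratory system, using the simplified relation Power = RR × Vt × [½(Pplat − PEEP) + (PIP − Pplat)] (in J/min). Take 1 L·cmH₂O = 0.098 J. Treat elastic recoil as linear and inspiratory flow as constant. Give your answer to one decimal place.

9.9

Per-breath work = Vt × [½(Pplat−PEEP) + (PIP−Pplat)] = 0.545 × [0.5×17.0 + 10.0] = 0.545 × 18.5 = 10.083 L·cmH2O.
Power = 10 × 10.083 = 100.83 L·cmH2O/min.
× 0.098 J/(L·cmH2O) → 9.881 J/min.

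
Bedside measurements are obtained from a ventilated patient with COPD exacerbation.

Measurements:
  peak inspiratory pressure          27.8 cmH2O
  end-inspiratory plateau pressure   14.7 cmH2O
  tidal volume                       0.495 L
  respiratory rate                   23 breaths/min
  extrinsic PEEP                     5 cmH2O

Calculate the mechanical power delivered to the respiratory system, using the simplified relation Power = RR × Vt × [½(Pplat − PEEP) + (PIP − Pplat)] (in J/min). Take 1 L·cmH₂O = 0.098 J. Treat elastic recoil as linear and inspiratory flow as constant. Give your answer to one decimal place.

20.0

Per-breath work = Vt × [½(Pplat−PEEP) + (PIP−Pplat)] = 0.495 × [0.5×9.7 + 13.1] = 0.495 × 17.95 = 8.885 L·cmH2O.
Power = 23 × 8.885 = 204.36 L·cmH2O/min.
× 0.098 J/(L·cmH2O) → 20.027 J/min.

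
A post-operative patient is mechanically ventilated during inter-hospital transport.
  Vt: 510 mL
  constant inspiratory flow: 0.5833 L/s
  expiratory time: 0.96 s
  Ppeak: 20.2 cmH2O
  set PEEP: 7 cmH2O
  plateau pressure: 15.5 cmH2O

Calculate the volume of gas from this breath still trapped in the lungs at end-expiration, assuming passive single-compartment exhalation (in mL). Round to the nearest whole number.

70

R = (PIP − Pplat)/V̇ = (20.2 − 15.5) / 0.5833 = 4.7/0.5833 = 8.058 cmH2O·s/L.
C = Vt/(Pplat − PEEP) = 510.0 / (15.5 − 7) = 510.0/8.5 = 60.0 mL/cmH2O.
τ = R × C = 8.058 × 0.06 L/cmH2O = 0.4835 s.
Fraction remaining = e^(−Te/τ) = e^(−0.96/0.4835) = 0.1373.
Trapped volume = 510.0 × 0.1373 = 70.023 mL.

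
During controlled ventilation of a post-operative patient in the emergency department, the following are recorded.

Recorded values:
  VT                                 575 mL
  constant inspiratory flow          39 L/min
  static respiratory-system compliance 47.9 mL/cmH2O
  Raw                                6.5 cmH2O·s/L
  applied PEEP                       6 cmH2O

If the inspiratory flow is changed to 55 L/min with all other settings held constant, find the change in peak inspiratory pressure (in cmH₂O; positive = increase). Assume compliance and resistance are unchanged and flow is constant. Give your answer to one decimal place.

Flow: 39 L/min ÷ 60 = 0.65 L/s.
New flow: 55 L/min ÷ 60 = 0.9167 L/s.
PIP = Vt/C + R·V̇ + PEEP (constant-flow equation of motion).
Only the resistive term changes: ΔPIP = R × ΔV̇ = 6.5 × (0.9167 − 0.65) = 6.5 × 0.2667 = 1.734 cmH2O.

1.7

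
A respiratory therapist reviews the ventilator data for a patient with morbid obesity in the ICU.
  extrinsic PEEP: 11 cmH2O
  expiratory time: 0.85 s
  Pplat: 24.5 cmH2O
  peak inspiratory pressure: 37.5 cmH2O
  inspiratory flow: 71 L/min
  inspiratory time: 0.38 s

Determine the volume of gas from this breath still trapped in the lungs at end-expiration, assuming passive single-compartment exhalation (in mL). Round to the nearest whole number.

Flow: 71 L/min ÷ 60 = 1.1833 L/s.
Vt = flow × Ti = 1.1833 L/s × 0.38 s × 1000 mL/L = 449.65 mL.
R = (PIP − Pplat)/V̇ = (37.5 − 24.5) / 1.1833 = 13.0/1.1833 = 10.986 cmH2O·s/L.
C = Vt/(Pplat − PEEP) = 449.65 / (24.5 − 11) = 449.65/13.5 = 33.307 mL/cmH2O.
τ = R × C = 10.986 × 0.03331 L/cmH2O = 0.3659 s.
Fraction remaining = e^(−Te/τ) = e^(−0.85/0.3659) = 0.09798.
Trapped volume = 449.65 × 0.09798 = 44.057 mL.

44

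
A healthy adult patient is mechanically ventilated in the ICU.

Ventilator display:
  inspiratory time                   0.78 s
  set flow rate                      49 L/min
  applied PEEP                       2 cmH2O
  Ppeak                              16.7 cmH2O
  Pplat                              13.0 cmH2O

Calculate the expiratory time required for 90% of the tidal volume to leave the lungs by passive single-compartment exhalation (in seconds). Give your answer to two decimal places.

0.60

Flow: 49 L/min ÷ 60 = 0.8167 L/s.
Vt = flow × Ti = 0.8167 L/s × 0.78 s × 1000 mL/L = 637.03 mL.
R = (PIP − Pplat)/V̇ = (16.7 − 13.0) / 0.8167 = 3.7/0.8167 = 4.53 cmH2O·s/L.
C = Vt/(Pplat − PEEP) = 637.03 / (13.0 − 2) = 637.03/11.0 = 57.912 mL/cmH2O.
τ = R × C = 4.53 × 0.05791 L/cmH2O = 0.2623 s.
t = −τ·ln(1 − 0.90) = −0.2623·ln(0.1) = 0.604 s.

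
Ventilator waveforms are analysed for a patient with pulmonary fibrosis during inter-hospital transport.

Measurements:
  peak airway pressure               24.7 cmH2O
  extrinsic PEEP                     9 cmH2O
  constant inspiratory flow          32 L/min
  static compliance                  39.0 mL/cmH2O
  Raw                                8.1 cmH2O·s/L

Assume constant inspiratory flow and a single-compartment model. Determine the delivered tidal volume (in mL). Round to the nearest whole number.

Flow: 32 L/min ÷ 60 = 0.5333 L/s.
Equation of motion (constant flow): PIP = Vt/C + R·V̇ + PEEP.
Vt/C = PIP − R·V̇ − PEEP = 24.7 − 4.32 − 9 = 11.38 cmH2O.
Vt = C × 11.38 = 39.0 × 11.38 = 443.82 mL.

444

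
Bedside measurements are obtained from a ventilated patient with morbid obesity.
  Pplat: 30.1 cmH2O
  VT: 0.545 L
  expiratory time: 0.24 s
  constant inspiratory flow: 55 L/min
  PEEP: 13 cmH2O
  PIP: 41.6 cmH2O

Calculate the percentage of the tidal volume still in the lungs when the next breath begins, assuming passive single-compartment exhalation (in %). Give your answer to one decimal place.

Flow: 55 L/min ÷ 60 = 0.9167 L/s.
R = (PIP − Pplat)/V̇ = (41.6 − 30.1) / 0.9167 = 11.5/0.9167 = 12.545 cmH2O·s/L.
C = Vt/(Pplat − PEEP) = 545.0 / (30.1 − 13) = 545.0/17.1 = 31.871 mL/cmH2O.
τ = R × C = 12.545 × 0.03187 L/cmH2O = 0.3998 s.
Fraction remaining at end-expiration = e^(−Te/τ) = e^(−0.24/0.3998) = 0.5486 → 54.86%.

54.9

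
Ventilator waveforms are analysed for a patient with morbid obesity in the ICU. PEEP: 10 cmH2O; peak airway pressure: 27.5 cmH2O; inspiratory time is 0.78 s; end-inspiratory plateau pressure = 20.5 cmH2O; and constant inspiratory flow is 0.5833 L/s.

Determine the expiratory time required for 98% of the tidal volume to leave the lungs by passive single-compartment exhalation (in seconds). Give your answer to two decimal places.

2.03

Vt = flow × Ti = 0.5833 L/s × 0.78 s × 1000 mL/L = 454.97 mL.
R = (PIP − Pplat)/V̇ = (27.5 − 20.5) / 0.5833 = 7.0/0.5833 = 12.001 cmH2O·s/L.
C = Vt/(Pplat − PEEP) = 454.97 / (20.5 − 10) = 454.97/10.5 = 43.33 mL/cmH2O.
τ = R × C = 12.001 × 0.04333 L/cmH2O = 0.52 s.
t = −τ·ln(1 − 0.98) = −0.52·ln(0.02) = 2.034 s.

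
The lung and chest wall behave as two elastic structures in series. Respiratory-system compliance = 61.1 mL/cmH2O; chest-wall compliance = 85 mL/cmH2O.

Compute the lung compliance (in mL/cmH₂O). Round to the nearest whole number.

217

1/CL = 1/Crs − 1/Ccw.
1/CL = 1/61.1 − 1/85 = 0.004602.
CL = 217.3 mL/cmH2O.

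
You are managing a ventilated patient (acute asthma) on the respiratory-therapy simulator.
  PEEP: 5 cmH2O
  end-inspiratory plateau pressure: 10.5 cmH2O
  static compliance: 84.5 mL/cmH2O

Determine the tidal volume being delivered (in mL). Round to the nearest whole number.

Vt = Cstat × (Pplat − PEEP) = 84.5 × (10.5 − 5) = 84.5 × 5.5 = 464.75 mL.

465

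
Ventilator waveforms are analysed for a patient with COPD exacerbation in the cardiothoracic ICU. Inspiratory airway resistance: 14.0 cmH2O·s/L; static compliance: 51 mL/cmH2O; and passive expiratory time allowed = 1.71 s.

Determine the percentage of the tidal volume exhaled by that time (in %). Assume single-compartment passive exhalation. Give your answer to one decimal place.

τ = R × C = 14.0 × 51 mL/cmH2O = 14.0 × 0.051 L/cmH2O = 0.714 s.
Passive exhalation: V(t)/V₀ = e^(−t/τ) = e^(−1.71/0.714) = 0.09118.
Fraction exhaled = 1 − 0.09118 = 0.9088 → 90.88%.

90.9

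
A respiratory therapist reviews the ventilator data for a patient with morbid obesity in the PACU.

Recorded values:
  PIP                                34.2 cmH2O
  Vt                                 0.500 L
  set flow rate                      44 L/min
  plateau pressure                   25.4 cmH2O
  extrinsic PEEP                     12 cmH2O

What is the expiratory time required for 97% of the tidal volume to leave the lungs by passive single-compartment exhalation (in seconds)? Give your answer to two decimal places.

1.57

Flow: 44 L/min ÷ 60 = 0.7333 L/s.
R = (PIP − Pplat)/V̇ = (34.2 − 25.4) / 0.7333 = 8.8/0.7333 = 12.001 cmH2O·s/L.
C = Vt/(Pplat − PEEP) = 500.0 / (25.4 − 12) = 500.0/13.4 = 37.313 mL/cmH2O.
τ = R × C = 12.001 × 0.03731 L/cmH2O = 0.4478 s.
t = −τ·ln(1 − 0.97) = −0.4478·ln(0.03) = 1.57 s.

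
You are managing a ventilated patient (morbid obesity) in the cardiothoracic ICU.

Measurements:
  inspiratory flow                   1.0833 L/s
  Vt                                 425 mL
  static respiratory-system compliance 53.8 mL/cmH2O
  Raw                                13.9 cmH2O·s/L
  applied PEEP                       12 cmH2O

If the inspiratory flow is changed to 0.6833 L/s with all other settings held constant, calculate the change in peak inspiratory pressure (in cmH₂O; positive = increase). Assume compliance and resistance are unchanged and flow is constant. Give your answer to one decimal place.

-5.6

PIP = Vt/C + R·V̇ + PEEP (constant-flow equation of motion).
Only the resistive term changes: ΔPIP = R × ΔV̇ = 13.9 × (0.6833 − 1.0833) = 13.9 × -0.4 = -5.56 cmH2O.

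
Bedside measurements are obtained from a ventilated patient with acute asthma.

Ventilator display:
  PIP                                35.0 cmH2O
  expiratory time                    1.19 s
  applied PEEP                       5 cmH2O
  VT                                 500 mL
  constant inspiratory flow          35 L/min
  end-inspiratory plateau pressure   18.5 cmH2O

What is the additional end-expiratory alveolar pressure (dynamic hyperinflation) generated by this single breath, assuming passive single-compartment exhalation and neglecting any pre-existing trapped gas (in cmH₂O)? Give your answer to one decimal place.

Flow: 35 L/min ÷ 60 = 0.5833 L/s.
R = (PIP − Pplat)/V̇ = (35.0 − 18.5) / 0.5833 = 16.5/0.5833 = 28.287 cmH2O·s/L.
C = Vt/(Pplat − PEEP) = 500.0 / (18.5 − 5) = 500.0/13.5 = 37.037 mL/cmH2O.
τ = R × C = 28.287 × 0.03704 L/cmH2O = 1.048 s.
Fraction remaining = e^(−Te/τ) = e^(−1.19/1.048) = 0.3213; trapped volume = 500.0 × 0.3213 = 160.65 mL.
Additional alveolar pressure from trapping ≈ V_trapped / C = 160.65 / 37.037 = 4.338 cmH2O.

4.3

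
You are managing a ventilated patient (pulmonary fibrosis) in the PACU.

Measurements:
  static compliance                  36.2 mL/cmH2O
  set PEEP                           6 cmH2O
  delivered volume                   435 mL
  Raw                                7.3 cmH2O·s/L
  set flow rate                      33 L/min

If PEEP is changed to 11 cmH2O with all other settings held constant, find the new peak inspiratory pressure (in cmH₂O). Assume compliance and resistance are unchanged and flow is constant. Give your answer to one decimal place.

Flow: 33 L/min ÷ 60 = 0.55 L/s.
PIP = Vt/C + R·V̇ + PEEP (constant-flow equation of motion).
Only the baseline term changes: ΔPIP = ΔPEEP = 11 − 6 = 5.0 cmH2O.
Original PIP = 435/36.2 + 7.3×0.55 + 6 = 22.032 cmH2O; new PIP = 22.032 + (5.0) = 27.032 cmH2O.

27.0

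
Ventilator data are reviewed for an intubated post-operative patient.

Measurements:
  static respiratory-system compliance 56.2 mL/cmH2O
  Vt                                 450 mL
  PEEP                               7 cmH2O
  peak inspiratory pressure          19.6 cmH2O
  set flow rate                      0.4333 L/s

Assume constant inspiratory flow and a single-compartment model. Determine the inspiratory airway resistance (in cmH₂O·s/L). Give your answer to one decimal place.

Equation of motion (constant flow): PIP = Vt/C + R·V̇ + PEEP.
R·V̇ = PIP − Vt/C − PEEP = 19.6 − 450/56.2 − 7 = 19.6 − 8.007 − 7 = 4.593 cmH2O.
R = 4.593 / 0.4333 = 10.6 cmH2O·s/L.

10.6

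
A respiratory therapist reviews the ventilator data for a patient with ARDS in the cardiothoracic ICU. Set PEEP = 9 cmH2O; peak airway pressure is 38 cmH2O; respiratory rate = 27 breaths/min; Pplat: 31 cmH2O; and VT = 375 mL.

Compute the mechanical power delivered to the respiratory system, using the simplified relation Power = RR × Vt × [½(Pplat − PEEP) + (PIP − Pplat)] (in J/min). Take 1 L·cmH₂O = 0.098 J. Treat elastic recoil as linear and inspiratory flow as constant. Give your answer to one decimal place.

Per-breath work = Vt × [½(Pplat−PEEP) + (PIP−Pplat)] = 0.375 × [0.5×22.0 + 7.0] = 0.375 × 18.0 = 6.75 L·cmH2O.
Power = 27 × 6.75 = 182.25 L·cmH2O/min.
× 0.098 J/(L·cmH2O) → 17.861 J/min.

17.9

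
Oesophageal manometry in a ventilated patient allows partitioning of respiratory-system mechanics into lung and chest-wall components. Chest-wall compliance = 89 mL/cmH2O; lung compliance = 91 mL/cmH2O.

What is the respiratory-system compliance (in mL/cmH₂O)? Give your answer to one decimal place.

45.0

Lung and chest wall are elastances in series: 1/Crs = 1/CL + 1/Ccw.
1/Crs = 1/91 + 1/89 = 0.02222.
Crs = 45.005 mL/cmH2O.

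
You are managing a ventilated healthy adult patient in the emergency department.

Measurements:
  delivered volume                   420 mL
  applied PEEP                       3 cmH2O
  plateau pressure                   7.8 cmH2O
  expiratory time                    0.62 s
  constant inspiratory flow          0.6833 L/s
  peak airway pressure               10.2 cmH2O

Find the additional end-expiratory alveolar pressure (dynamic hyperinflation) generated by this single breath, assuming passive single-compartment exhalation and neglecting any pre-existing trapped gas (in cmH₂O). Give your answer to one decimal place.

R = (PIP − Pplat)/V̇ = (10.2 − 7.8) / 0.6833 = 2.4/0.6833 = 3.512 cmH2O·s/L.
C = Vt/(Pplat − PEEP) = 420.0 / (7.8 − 3) = 420.0/4.8 = 87.5 mL/cmH2O.
τ = R × C = 3.512 × 0.0875 L/cmH2O = 0.3073 s.
Fraction remaining = e^(−Te/τ) = e^(−0.62/0.3073) = 0.133; trapped volume = 420.0 × 0.133 = 55.86 mL.
Additional alveolar pressure from trapping ≈ V_trapped / C = 55.86 / 87.5 = 0.6384 cmH2O.

0.6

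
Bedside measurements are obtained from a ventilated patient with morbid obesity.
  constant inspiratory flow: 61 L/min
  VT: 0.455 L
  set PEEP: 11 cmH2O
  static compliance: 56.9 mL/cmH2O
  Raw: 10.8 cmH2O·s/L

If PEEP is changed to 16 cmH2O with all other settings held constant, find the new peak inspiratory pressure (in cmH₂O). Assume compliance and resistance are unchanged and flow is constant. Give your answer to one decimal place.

35.0

Flow: 61 L/min ÷ 60 = 1.0167 L/s.
PIP = Vt/C + R·V̇ + PEEP (constant-flow equation of motion).
Only the baseline term changes: ΔPIP = ΔPEEP = 16 − 11 = 5.0 cmH2O.
Original PIP = 455/56.9 + 10.8×1.0167 + 11 = 29.977 cmH2O; new PIP = 29.977 + (5.0) = 34.977 cmH2O.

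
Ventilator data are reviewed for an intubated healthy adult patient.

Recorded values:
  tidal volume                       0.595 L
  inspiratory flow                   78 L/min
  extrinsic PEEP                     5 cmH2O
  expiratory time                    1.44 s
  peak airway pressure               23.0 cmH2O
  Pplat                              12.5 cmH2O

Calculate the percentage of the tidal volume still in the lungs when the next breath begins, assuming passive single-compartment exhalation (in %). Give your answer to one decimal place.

Flow: 78 L/min ÷ 60 = 1.3 L/s.
R = (PIP − Pplat)/V̇ = (23.0 − 12.5) / 1.3 = 10.5/1.3 = 8.077 cmH2O·s/L.
C = Vt/(Pplat − PEEP) = 595.0 / (12.5 − 5) = 595.0/7.5 = 79.333 mL/cmH2O.
τ = R × C = 8.077 × 0.07933 L/cmH2O = 0.6407 s.
Fraction remaining at end-expiration = e^(−Te/τ) = e^(−1.44/0.6407) = 0.1057 → 10.57%.

10.6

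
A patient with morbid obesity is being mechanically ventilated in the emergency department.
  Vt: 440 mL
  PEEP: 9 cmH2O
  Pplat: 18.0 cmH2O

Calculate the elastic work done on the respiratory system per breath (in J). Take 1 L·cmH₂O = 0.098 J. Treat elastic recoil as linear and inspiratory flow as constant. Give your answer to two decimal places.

0.19

Elastic work ≈ ½ × (Pplat − PEEP) × Vt = 0.5 × (18.0 − 9) × 0.440 L = 0.5 × 9.0 × 0.440 = 1.98 L·cmH2O.
× 0.098 J/(L·cmH2O) → 0.194 J.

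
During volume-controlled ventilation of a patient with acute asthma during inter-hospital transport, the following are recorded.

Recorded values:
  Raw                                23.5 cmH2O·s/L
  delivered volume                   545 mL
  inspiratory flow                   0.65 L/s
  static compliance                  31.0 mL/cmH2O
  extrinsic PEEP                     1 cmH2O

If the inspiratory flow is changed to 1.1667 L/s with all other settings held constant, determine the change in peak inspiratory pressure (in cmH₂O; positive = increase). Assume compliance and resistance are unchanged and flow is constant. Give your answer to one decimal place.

12.1

PIP = Vt/C + R·V̇ + PEEP (constant-flow equation of motion).
Only the resistive term changes: ΔPIP = R × ΔV̇ = 23.5 × (1.1667 − 0.65) = 23.5 × 0.5167 = 12.142 cmH2O.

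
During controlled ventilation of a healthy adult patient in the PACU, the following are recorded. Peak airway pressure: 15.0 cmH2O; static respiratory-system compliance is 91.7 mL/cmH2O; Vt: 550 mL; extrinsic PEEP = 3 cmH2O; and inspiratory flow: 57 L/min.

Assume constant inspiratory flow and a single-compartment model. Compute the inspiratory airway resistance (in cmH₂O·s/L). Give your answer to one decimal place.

Flow: 57 L/min ÷ 60 = 0.95 L/s.
Equation of motion (constant flow): PIP = Vt/C + R·V̇ + PEEP.
R·V̇ = PIP − Vt/C − PEEP = 15.0 − 550/91.7 − 3 = 15.0 − 5.998 − 3 = 6.002 cmH2O.
R = 6.002 / 0.95 = 6.318 cmH2O·s/L.

6.3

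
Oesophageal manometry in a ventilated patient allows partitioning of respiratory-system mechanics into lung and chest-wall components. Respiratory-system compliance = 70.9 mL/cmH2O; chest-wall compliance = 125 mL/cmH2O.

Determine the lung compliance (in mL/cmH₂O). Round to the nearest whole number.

1/CL = 1/Crs − 1/Ccw.
1/CL = 1/70.9 − 1/125 = 0.006104.
CL = 163.83 mL/cmH2O.

164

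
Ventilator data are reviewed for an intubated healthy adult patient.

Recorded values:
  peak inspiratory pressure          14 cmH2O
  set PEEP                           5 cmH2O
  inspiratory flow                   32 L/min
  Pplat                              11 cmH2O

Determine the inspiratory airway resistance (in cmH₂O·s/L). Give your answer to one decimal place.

Flow: 32 L/min ÷ 60 = 0.5333 L/s.
Raw = (PIP − Pplat) / flow = (14 − 11) / 0.5333 = 3.0 / 0.5333 = 5.625 cmH2O·s/L.

5.6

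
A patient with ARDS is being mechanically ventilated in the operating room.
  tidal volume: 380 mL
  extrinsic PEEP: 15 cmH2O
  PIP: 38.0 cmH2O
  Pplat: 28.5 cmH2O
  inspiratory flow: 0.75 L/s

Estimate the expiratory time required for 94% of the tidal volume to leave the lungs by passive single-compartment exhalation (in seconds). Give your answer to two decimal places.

1.00

R = (PIP − Pplat)/V̇ = (38.0 − 28.5) / 0.75 = 9.5/0.75 = 12.667 cmH2O·s/L.
C = Vt/(Pplat − PEEP) = 380.0 / (28.5 − 15) = 380.0/13.5 = 28.148 mL/cmH2O.
τ = R × C = 12.667 × 0.02815 L/cmH2O = 0.3566 s.
t = −τ·ln(1 − 0.94) = −0.3566·ln(0.06) = 1.003 s.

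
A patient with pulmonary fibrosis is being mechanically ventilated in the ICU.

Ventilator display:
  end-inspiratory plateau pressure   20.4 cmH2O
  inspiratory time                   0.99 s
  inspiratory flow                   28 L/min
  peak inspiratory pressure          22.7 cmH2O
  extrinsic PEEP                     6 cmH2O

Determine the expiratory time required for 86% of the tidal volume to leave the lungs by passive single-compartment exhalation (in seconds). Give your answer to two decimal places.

Flow: 28 L/min ÷ 60 = 0.4667 L/s.
Vt = flow × Ti = 0.4667 L/s × 0.99 s × 1000 mL/L = 462.03 mL.
R = (PIP − Pplat)/V̇ = (22.7 − 20.4) / 0.4667 = 2.3/0.4667 = 4.928 cmH2O·s/L.
C = Vt/(Pplat − PEEP) = 462.03 / (20.4 − 6) = 462.03/14.4 = 32.085 mL/cmH2O.
τ = R × C = 4.928 × 0.03209 L/cmH2O = 0.1581 s.
t = −τ·ln(1 − 0.86) = −0.1581·ln(0.14) = 0.3108 s.

0.31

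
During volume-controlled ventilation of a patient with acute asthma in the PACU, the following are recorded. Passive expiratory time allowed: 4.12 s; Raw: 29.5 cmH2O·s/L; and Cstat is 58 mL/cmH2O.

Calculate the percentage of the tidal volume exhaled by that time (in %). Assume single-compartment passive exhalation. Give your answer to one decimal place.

91.0

τ = R × C = 29.5 × 58 mL/cmH2O = 29.5 × 0.058 L/cmH2O = 1.711 s.
Passive exhalation: V(t)/V₀ = e^(−t/τ) = e^(−4.12/1.711) = 0.09.
Fraction exhaled = 1 − 0.09 = 0.91 → 91.0%.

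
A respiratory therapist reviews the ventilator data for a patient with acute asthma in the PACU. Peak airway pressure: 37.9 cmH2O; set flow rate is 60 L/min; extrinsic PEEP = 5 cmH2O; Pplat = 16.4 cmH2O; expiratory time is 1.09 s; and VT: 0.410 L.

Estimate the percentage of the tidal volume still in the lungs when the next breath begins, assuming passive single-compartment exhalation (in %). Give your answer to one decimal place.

24.4

Flow: 60 L/min ÷ 60 = 1 L/s.
R = (PIP − Pplat)/V̇ = (37.9 − 16.4) / 1 = 21.5/1 = 21.5 cmH2O·s/L.
C = Vt/(Pplat − PEEP) = 410.0 / (16.4 − 5) = 410.0/11.4 = 35.965 mL/cmH2O.
τ = R × C = 21.5 × 0.03597 L/cmH2O = 0.7734 s.
Fraction remaining at end-expiration = e^(−Te/τ) = e^(−1.09/0.7734) = 0.2443 → 24.43%.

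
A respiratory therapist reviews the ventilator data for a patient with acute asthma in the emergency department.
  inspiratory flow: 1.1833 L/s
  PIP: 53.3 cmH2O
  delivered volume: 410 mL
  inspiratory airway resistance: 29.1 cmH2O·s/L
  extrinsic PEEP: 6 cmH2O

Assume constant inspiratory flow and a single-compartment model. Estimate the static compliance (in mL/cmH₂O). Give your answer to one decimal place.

31.9

Equation of motion (constant flow): PIP = Vt/C + R·V̇ + PEEP.
Vt/C = PIP − R·V̇ − PEEP = 53.3 − 29.1×1.1833 − 6 = 53.3 − 34.434 − 6 = 12.866 cmH2O.
C = Vt / 12.866 = 410 / 12.866 = 31.867 mL/cmH2O.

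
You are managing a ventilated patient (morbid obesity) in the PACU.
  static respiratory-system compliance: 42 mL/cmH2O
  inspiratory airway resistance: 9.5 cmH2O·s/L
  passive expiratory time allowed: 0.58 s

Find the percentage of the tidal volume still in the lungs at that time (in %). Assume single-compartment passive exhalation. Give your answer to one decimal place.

23.4

τ = R × C = 9.5 × 42 mL/cmH2O = 9.5 × 0.042 L/cmH2O = 0.399 s.
Passive exhalation: V(t)/V₀ = e^(−t/τ) = e^(−0.58/0.399) = 0.2337.
Fraction remaining = 0.2337 → 23.37%.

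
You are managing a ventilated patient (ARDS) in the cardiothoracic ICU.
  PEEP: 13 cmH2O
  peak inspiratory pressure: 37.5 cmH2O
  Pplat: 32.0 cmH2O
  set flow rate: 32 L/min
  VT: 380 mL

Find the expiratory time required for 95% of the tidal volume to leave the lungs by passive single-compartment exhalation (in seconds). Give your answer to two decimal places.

0.62

Flow: 32 L/min ÷ 60 = 0.5333 L/s.
R = (PIP − Pplat)/V̇ = (37.5 − 32.0) / 0.5333 = 5.5/0.5333 = 10.313 cmH2O·s/L.
C = Vt/(Pplat − PEEP) = 380.0 / (32.0 − 13) = 380.0/19.0 = 20.0 mL/cmH2O.
τ = R × C = 10.313 × 0.02 L/cmH2O = 0.2063 s.
t = −τ·ln(1 − 0.95) = −0.2063·ln(0.05) = 0.618 s.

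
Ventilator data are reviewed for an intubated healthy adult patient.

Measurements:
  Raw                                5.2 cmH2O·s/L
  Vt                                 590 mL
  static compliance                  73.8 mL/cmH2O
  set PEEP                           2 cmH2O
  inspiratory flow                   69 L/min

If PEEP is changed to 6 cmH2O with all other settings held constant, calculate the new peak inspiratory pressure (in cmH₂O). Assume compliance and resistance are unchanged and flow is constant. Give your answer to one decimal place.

Flow: 69 L/min ÷ 60 = 1.15 L/s.
PIP = Vt/C + R·V̇ + PEEP (constant-flow equation of motion).
Only the baseline term changes: ΔPIP = ΔPEEP = 6 − 2 = 4.0 cmH2O.
Original PIP = 590/73.8 + 5.2×1.15 + 2 = 15.975 cmH2O; new PIP = 15.975 + (4.0) = 19.975 cmH2O.

20.0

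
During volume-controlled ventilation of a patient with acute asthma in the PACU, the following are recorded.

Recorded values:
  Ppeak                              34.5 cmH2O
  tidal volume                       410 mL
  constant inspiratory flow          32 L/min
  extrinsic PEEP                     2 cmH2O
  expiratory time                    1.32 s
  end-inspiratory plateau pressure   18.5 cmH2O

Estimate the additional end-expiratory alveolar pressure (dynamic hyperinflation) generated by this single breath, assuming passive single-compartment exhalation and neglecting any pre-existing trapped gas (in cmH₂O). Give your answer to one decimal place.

2.8

Flow: 32 L/min ÷ 60 = 0.5333 L/s.
R = (PIP − Pplat)/V̇ = (34.5 − 18.5) / 0.5333 = 16.0/0.5333 = 30.002 cmH2O·s/L.
C = Vt/(Pplat − PEEP) = 410.0 / (18.5 − 2) = 410.0/16.5 = 24.848 mL/cmH2O.
τ = R × C = 30.002 × 0.02485 L/cmH2O = 0.7455 s.
Fraction remaining = e^(−Te/τ) = e^(−1.32/0.7455) = 0.1702; trapped volume = 410.0 × 0.1702 = 69.782 mL.
Additional alveolar pressure from trapping ≈ V_trapped / C = 69.782 / 24.848 = 2.808 cmH2O.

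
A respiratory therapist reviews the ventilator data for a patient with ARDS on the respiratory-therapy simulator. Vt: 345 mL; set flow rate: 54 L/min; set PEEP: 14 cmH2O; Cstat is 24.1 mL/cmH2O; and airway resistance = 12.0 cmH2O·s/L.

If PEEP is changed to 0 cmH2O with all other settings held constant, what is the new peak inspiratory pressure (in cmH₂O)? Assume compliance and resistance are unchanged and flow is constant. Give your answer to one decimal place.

Flow: 54 L/min ÷ 60 = 0.9 L/s.
PIP = Vt/C + R·V̇ + PEEP (constant-flow equation of motion).
Only the baseline term changes: ΔPIP = ΔPEEP = 0 − 14 = -14.0 cmH2O.
Original PIP = 345/24.1 + 12.0×0.9 + 14 = 39.115 cmH2O; new PIP = 39.115 + (-14.0) = 25.115 cmH2O.

25.1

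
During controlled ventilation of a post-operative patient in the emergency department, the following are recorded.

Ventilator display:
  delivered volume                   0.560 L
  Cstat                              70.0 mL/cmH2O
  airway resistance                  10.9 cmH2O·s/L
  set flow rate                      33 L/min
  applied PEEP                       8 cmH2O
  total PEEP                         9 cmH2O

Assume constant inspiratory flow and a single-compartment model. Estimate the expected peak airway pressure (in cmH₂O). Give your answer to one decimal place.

Flow: 33 L/min ÷ 60 = 0.55 L/s.
Total PEEP = 9 cmH2O (set 8 + intrinsic 1); this is the baseline alveolar pressure.
Equation of motion (constant flow): PIP = Vt/C + R·V̇ + PEEP.
PIP = 560/70.0 + 10.9×0.55 + 9 = 8.0 + 5.995 + 9 = 22.995 cmH2O.

23.0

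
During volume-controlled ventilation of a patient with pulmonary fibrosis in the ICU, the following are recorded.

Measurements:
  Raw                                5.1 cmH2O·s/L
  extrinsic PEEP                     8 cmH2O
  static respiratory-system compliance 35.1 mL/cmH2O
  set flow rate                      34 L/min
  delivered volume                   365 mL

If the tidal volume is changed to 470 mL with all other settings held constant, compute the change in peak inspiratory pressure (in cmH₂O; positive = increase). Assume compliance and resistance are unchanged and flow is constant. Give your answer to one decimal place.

PIP = Vt/C + R·V̇ + PEEP (constant-flow equation of motion).
Only the elastic term changes: ΔPIP = ΔVt / C = (470 − 365) / 35.1 = 2.991 cmH2O.

3.0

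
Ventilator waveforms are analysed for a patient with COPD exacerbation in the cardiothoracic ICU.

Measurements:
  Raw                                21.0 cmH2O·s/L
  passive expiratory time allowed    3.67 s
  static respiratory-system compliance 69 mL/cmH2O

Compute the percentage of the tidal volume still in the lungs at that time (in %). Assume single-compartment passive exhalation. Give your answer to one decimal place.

τ = R × C = 21.0 × 69 mL/cmH2O = 21.0 × 0.069 L/cmH2O = 1.449 s.
Passive exhalation: V(t)/V₀ = e^(−t/τ) = e^(−3.67/1.449) = 0.07944.
Fraction remaining = 0.07944 → 7.944%.

7.9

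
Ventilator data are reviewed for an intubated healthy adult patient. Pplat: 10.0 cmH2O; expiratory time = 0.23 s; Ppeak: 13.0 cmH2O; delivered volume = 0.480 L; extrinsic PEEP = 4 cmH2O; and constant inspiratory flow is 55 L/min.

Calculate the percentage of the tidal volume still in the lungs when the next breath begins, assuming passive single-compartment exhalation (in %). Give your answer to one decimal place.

41.5

Flow: 55 L/min ÷ 60 = 0.9167 L/s.
R = (PIP − Pplat)/V̇ = (13.0 − 10.0) / 0.9167 = 3.0/0.9167 = 3.273 cmH2O·s/L.
C = Vt/(Pplat − PEEP) = 480.0 / (10.0 − 4) = 480.0/6.0 = 80.0 mL/cmH2O.
τ = R × C = 3.273 × 0.08 L/cmH2O = 0.2618 s.
Fraction remaining at end-expiration = e^(−Te/τ) = e^(−0.23/0.2618) = 0.4154 → 41.54%.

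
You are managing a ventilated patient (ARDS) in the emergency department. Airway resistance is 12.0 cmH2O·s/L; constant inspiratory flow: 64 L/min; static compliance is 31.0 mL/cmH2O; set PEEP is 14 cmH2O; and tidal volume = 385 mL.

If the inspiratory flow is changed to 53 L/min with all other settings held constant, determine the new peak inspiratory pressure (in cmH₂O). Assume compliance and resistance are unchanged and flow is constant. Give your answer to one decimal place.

37.0

Flow: 64 L/min ÷ 60 = 1.0667 L/s.
New flow: 53 L/min ÷ 60 = 0.8833 L/s.
PIP = Vt/C + R·V̇ + PEEP (constant-flow equation of motion).
Only the resistive term changes: ΔPIP = R × ΔV̇ = 12.0 × (0.8833 − 1.0667) = 12.0 × -0.1834 = -2.201 cmH2O.
Original PIP = 385/31.0 + 12.0×1.0667 + 14 = 39.22 cmH2O; new PIP = 39.22 + (-2.201) = 37.019 cmH2O.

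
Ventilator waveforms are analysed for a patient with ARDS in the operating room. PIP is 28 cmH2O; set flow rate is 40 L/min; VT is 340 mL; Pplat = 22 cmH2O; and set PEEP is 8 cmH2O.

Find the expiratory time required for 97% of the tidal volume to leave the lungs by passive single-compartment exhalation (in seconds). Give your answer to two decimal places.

Flow: 40 L/min ÷ 60 = 0.6667 L/s.
R = (PIP − Pplat)/V̇ = (28 − 22) / 0.6667 = 6.0/0.6667 = 9.0 cmH2O·s/L.
C = Vt/(Pplat − PEEP) = 340.0 / (22 − 8) = 340.0/14.0 = 24.286 mL/cmH2O.
τ = R × C = 9.0 × 0.02429 L/cmH2O = 0.2186 s.
t = −τ·ln(1 − 0.97) = −0.2186·ln(0.03) = 0.7665 s.

0.77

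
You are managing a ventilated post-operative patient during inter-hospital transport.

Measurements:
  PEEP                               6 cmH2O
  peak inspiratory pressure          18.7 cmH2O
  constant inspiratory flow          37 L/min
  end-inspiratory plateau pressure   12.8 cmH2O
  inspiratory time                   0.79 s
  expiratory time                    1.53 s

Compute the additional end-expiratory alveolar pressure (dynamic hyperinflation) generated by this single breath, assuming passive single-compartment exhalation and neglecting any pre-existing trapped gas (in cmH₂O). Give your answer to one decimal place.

Flow: 37 L/min ÷ 60 = 0.6167 L/s.
Vt = flow × Ti = 0.6167 L/s × 0.79 s × 1000 mL/L = 487.19 mL.
R = (PIP − Pplat)/V̇ = (18.7 − 12.8) / 0.6167 = 5.9/0.6167 = 9.567 cmH2O·s/L.
C = Vt/(Pplat − PEEP) = 487.19 / (12.8 − 6) = 487.19/6.8 = 71.646 mL/cmH2O.
τ = R × C = 9.567 × 0.07165 L/cmH2O = 0.6855 s.
Fraction remaining = e^(−Te/τ) = e^(−1.53/0.6855) = 0.1073; trapped volume = 487.19 × 0.1073 = 52.275 mL.
Additional alveolar pressure from trapping ≈ V_trapped / C = 52.275 / 71.646 = 0.7296 cmH2O.

0.7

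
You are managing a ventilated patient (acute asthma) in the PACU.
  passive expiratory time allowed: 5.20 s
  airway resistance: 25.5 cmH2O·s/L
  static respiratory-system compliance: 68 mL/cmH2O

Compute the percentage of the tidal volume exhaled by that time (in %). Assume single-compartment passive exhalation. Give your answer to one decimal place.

95.0

τ = R × C = 25.5 × 68 mL/cmH2O = 25.5 × 0.068 L/cmH2O = 1.734 s.
Passive exhalation: V(t)/V₀ = e^(−t/τ) = e^(−5.20/1.734) = 0.04984.
Fraction exhaled = 1 − 0.04984 = 0.9502 → 95.02%.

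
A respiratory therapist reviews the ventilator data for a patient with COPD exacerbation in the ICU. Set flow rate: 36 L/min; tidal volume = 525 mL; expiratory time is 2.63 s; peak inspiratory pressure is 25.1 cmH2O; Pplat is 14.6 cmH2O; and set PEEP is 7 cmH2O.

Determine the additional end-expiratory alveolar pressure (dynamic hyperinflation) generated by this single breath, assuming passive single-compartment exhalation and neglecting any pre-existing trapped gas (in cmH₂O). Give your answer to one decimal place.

0.9

Flow: 36 L/min ÷ 60 = 0.6 L/s.
R = (PIP − Pplat)/V̇ = (25.1 − 14.6) / 0.6 = 10.5/0.6 = 17.5 cmH2O·s/L.
C = Vt/(Pplat − PEEP) = 525.0 / (14.6 − 7) = 525.0/7.6 = 69.079 mL/cmH2O.
τ = R × C = 17.5 × 0.06908 L/cmH2O = 1.209 s.
Fraction remaining = e^(−Te/τ) = e^(−2.63/1.209) = 0.1136; trapped volume = 525.0 × 0.1136 = 59.64 mL.
Additional alveolar pressure from trapping ≈ V_trapped / C = 59.64 / 69.079 = 0.8634 cmH2O.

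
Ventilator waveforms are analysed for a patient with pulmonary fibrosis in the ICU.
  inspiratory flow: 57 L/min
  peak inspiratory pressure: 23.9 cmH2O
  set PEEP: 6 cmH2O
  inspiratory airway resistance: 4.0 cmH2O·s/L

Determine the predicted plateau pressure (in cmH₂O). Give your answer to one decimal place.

Flow: 57 L/min ÷ 60 = 0.95 L/s.
Pplat = PIP − Raw × flow = 23.9 − 4.0 × 0.95 = 23.9 − 3.8 = 20.1 cmH2O.

20.1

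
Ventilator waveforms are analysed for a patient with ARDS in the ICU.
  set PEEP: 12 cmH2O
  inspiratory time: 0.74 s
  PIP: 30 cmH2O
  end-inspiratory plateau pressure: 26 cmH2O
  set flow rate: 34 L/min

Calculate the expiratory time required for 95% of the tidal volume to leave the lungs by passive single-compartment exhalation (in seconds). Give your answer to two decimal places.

Flow: 34 L/min ÷ 60 = 0.5667 L/s.
Vt = flow × Ti = 0.5667 L/s × 0.74 s × 1000 mL/L = 419.36 mL.
R = (PIP − Pplat)/V̇ = (30 − 26) / 0.5667 = 4.0/0.5667 = 7.058 cmH2O·s/L.
C = Vt/(Pplat − PEEP) = 419.36 / (26 − 12) = 419.36/14.0 = 29.954 mL/cmH2O.
τ = R × C = 7.058 × 0.02995 L/cmH2O = 0.2114 s.
t = −τ·ln(1 − 0.95) = −0.2114·ln(0.05) = 0.6333 s.

0.63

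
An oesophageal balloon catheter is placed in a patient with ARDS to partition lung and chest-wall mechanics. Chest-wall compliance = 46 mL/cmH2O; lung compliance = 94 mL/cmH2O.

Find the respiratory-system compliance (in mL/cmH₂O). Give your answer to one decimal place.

Lung and chest wall are elastances in series: 1/Crs = 1/CL + 1/Ccw.
1/Crs = 1/94 + 1/46 = 0.03238.
Crs = 30.883 mL/cmH2O.

30.9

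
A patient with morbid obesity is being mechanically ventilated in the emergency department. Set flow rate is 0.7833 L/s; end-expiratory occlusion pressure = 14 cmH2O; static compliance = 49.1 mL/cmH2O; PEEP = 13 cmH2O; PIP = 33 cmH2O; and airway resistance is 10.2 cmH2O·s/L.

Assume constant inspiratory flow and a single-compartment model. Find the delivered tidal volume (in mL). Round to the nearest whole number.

Total PEEP = 14 cmH2O (set 13 + intrinsic 1); this is the baseline alveolar pressure.
Equation of motion (constant flow): PIP = Vt/C + R·V̇ + PEEP.
Vt/C = PIP − R·V̇ − PEEP = 33 − 7.99 − 14 = 11.01 cmH2O.
Vt = C × 11.01 = 49.1 × 11.01 = 540.59 mL.

541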